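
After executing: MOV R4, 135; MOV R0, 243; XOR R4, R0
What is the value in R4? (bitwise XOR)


Register state trace:
  MOV R4, 135  → R4 = 135 (0b10000111)
  MOV R0, 243  → R0 = 243 (0b11110011)
  XOR R4, R0  → R4 = 135 XOR 243 = 116 (0b01110100)
Final: R4 = 116

116


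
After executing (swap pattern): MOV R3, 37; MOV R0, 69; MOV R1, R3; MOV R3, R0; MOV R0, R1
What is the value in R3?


Register state trace (swap pattern):
  MOV R3, 37  → R3 = 37
  MOV R0, 69  → R0 = 69
  MOV R1, R3  → R1 = 37  (save R3)
  MOV R3, R0  → R3 = 69  (R3 gets R0's value)
  MOV R0, R1  → R0 = 37  (R0 gets saved value)
Final: R3 = 69

69


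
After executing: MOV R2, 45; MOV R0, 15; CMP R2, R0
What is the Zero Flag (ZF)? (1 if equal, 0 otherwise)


Register state trace:
  MOV R2, 45  → R2 = 45
  MOV R0, 15  → R0 = 15
  CMP R2, R0  → computes 45 - 15 = 30
  Result is nonzero, so values are not equal
ZF = 0

0


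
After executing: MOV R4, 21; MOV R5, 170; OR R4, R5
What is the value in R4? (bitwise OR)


Register state trace:
  MOV R4, 21  → R4 = 21 (0b00010101)
  MOV R5, 170  → R5 = 170 (0b10101010)
  OR R4, R5   → R4 = 21 OR 170 = 191 (0b10111111)
Final: R4 = 191

191


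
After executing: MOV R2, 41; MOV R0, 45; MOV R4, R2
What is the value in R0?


Register state trace:
  MOV R2, 41  → R2 = 41
  MOV R0, 45  → R0 = 45
  MOV R4, R2  → R4 = 41
Final: R0 = 45

45


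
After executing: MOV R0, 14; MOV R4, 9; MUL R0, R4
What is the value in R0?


Register state trace:
  MOV R0, 14  → R0 = 14
  MOV R4, 9  → R4 = 9
  MUL R0, R4  → R0 = 14 * 9 = 126
Final: R0 = 126

126


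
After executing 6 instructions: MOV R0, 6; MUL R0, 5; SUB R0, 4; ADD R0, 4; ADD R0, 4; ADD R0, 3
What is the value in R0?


Register state trace:
  MOV R0, 6  → R0 = 6
  MUL R0, 5  → R0 = 6 * 5 = 30
  SUB R0, 4  → R0 = 30 - 4 = 26
  ADD R0, 4  → R0 = 26 + 4 = 30
  ADD R0, 4  → R0 = 30 + 4 = 34
  ADD R0, 3  → R0 = 34 + 3 = 37
Final: R0 = 37

37


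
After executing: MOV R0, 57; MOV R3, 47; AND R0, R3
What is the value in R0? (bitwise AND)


Register state trace:
  MOV R0, 57  → R0 = 57 (0b00111001)
  MOV R3, 47  → R3 = 47 (0b00101111)
  AND R0, R3  → R0 = 57 AND 47 = 41 (0b00101001)
Final: R0 = 41

41


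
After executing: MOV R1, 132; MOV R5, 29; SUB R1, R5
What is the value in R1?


Register state trace:
  MOV R1, 132  → R1 = 132
  MOV R5, 29  → R5 = 29
  SUB R1, R5  → R1 = 132 - 29 = 103
Final: R1 = 103

103


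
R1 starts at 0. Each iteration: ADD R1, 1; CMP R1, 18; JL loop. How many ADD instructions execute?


Loop trace (R1 starts at 0, target 18, step 1):
  ADD #1: R1 = 0 + 1 = 1  → 1 < 18, loop
  ADD #2: R1 = 1 + 1 = 2  → 2 < 18, loop
  ADD #3: R1 = 2 + 1 = 3  → 3 < 18, loop
  ADD #4: R1 = 3 + 1 = 4  → 4 < 18, loop
  ADD #5: R1 = 4 + 1 = 5  → 5 < 18, loop
  ADD #6: R1 = 5 + 1 = 6  → 6 < 18, loop
  ADD #7: R1 = 6 + 1 = 7  → 7 < 18, loop
  ADD #8: R1 = 7 + 1 = 8  → 8 < 18, loop
  ADD #9: R1 = 8 + 1 = 9  → 9 < 18, loop
  ADD #10: R1 = 9 + 1 = 10  → 10 < 18, loop
  ADD #11: R1 = 10 + 1 = 11  → 11 < 18, loop
  ADD #12: R1 = 11 + 1 = 12  → 12 < 18, loop
  ADD #13: R1 = 12 + 1 = 13  → 13 < 18, loop
  ADD #14: R1 = 13 + 1 = 14  → 14 < 18, loop
  ADD #15: R1 = 14 + 1 = 15  → 15 < 18, loop
  ADD #16: R1 = 15 + 1 = 16  → 16 < 18, loop
  ADD #17: R1 = 16 + 1 = 17  → 17 < 18, loop
  ADD #18: R1 = 17 + 1 = 18  → 18 >= 18, exit
Total ADD instructions: 18

18


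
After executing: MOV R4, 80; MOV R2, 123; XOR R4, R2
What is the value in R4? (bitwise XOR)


Register state trace:
  MOV R4, 80  → R4 = 80 (0b01010000)
  MOV R2, 123  → R2 = 123 (0b01111011)
  XOR R4, R2  → R4 = 80 XOR 123 = 43 (0b00101011)
Final: R4 = 43

43


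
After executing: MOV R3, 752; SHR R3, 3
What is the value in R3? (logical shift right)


Register state trace:
  MOV R3, 752  → R3 = 752
  SHR R3, 3  → R3 = 752 >> 3 = 752 // 2^3 = 94
Final: R3 = 94

94


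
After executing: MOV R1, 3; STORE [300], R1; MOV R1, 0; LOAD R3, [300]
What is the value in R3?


Register and memory trace:
  MOV R1, 3  → R1 = 3
  STORE [300], R1  → mem[300] = 3
  MOV R1, 0  → R1 = 0
  LOAD R3, [300]  → R3 = mem[300] = 3
Final: R3 = 3

3


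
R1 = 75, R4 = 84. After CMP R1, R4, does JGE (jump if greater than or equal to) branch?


Trace:
  R1 = 75, R4 = 84
  CMP R1, R4  → compares 75 vs 84
  JGE checks: is 75 greater than or equal to 84?
  75 < 84, so condition is false
Branch taken: No

No


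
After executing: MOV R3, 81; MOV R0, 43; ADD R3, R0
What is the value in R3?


Register state trace:
  MOV R3, 81  → R3 = 81
  MOV R0, 43  → R0 = 43
  ADD R3, R0  → R3 = 81 + 43 = 124
Final: R3 = 124

124


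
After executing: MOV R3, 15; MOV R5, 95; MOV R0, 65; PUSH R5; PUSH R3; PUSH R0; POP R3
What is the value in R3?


Stack trace (top is rightmost):
  MOV R3, 15  → R3 = 15
  MOV R5, 95  → R5 = 95
  MOV R0, 65  → R0 = 65
  PUSH R5  → stack: [95]
  PUSH R3  → stack: [95, 15]
  PUSH R0  → stack: [95, 15, 65]
  POP R3  → R3 = 65, stack: [95, 15]
Final: R3 = 65

65


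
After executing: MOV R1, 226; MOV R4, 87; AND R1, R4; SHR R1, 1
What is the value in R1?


Register state trace:
  MOV R1, 226  → R1 = 226 (0b11100010)
  MOV R4, 87  → R4 = 87 (0b01010111)
  AND R1, R4  → R1 = 226 AND 87 = 66 (0b01000010)
  SHR R1, 1  → R1 = 66 >> 1 = 33
Final: R1 = 33

33


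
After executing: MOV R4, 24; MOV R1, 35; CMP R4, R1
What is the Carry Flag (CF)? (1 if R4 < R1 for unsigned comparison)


Register state trace:
  MOV R4, 24  → R4 = 24
  MOV R1, 35  → R1 = 35
  CMP R4, R1  → unsigned 24 - 35: borrow occurs
  24 < 35, so CF = 1
CF = 1

1


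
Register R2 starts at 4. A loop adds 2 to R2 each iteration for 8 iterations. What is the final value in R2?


Starting value: R2 = 4
  Iter 1: R2 = 4 + 2 = 6
  Iter 2: R2 = 6 + 2 = 8
  Iter 3: R2 = 8 + 2 = 10
  Iter 4: R2 = 10 + 2 = 12
  Iter 5: R2 = 12 + 2 = 14
  Iter 6: R2 = 14 + 2 = 16
  Iter 7: R2 = 16 + 2 = 18
  Iter 8: R2 = 18 + 2 = 20
Final: R2 = 20

20


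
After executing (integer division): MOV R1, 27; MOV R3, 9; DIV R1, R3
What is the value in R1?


Register state trace:
  MOV R1, 27  → R1 = 27
  MOV R3, 9  → R3 = 9
  DIV R1, R3  → R1 = 27 // 9 = 3
Final: R1 = 3

3


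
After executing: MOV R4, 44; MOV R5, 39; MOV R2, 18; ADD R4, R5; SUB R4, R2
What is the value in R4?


Register state trace:
  MOV R4, 44  → R4 = 44
  MOV R5, 39  → R5 = 39
  MOV R2, 18  → R2 = 18
  ADD R4, R5  → R4 = 44 + 39 = 83
  SUB R4, R2  → R4 = 83 - 18 = 65
Final: R4 = 65

65


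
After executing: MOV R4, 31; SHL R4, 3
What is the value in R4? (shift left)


Register state trace:
  MOV R4, 31  → R4 = 31
  SHL R4, 3  → R4 = 31 << 3 = 31 * 2^3 = 248
Final: R4 = 248

248


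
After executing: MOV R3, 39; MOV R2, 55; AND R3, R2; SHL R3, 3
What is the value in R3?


Register state trace:
  MOV R3, 39  → R3 = 39 (0b00100111)
  MOV R2, 55  → R2 = 55 (0b00110111)
  AND R3, R2  → R3 = 39 AND 55 = 39 (0b00100111)
  SHL R3, 3  → R3 = 39 << 3 = 312
Final: R3 = 312

312


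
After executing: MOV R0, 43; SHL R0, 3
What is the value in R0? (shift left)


Register state trace:
  MOV R0, 43  → R0 = 43
  SHL R0, 3  → R0 = 43 << 3 = 43 * 2^3 = 344
Final: R0 = 344

344


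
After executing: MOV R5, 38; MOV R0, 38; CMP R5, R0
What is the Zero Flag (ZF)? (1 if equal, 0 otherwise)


Register state trace:
  MOV R5, 38  → R5 = 38
  MOV R0, 38  → R0 = 38
  CMP R5, R0  → computes 38 - 38 = 0
  Result is zero, so values are equal
ZF = 1

1


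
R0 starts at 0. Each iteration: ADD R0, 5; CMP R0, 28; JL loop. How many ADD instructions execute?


Loop trace (R0 starts at 0, target 28, step 5):
  ADD #1: R0 = 0 + 5 = 5  → 5 < 28, loop
  ADD #2: R0 = 5 + 5 = 10  → 10 < 28, loop
  ADD #3: R0 = 10 + 5 = 15  → 15 < 28, loop
  ADD #4: R0 = 15 + 5 = 20  → 20 < 28, loop
  ADD #5: R0 = 20 + 5 = 25  → 25 < 28, loop
  ADD #6: R0 = 25 + 5 = 30  → 30 >= 28, exit
Total ADD instructions: 6

6


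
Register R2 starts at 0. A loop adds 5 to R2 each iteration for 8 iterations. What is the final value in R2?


Starting value: R2 = 0
  Iter 1: R2 = 0 + 5 = 5
  Iter 2: R2 = 5 + 5 = 10
  Iter 3: R2 = 10 + 5 = 15
  Iter 4: R2 = 15 + 5 = 20
  Iter 5: R2 = 20 + 5 = 25
  Iter 6: R2 = 25 + 5 = 30
  Iter 7: R2 = 30 + 5 = 35
  Iter 8: R2 = 35 + 5 = 40
Final: R2 = 40

40


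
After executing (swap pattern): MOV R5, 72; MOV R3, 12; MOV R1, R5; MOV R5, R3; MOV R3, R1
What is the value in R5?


Register state trace (swap pattern):
  MOV R5, 72  → R5 = 72
  MOV R3, 12  → R3 = 12
  MOV R1, R5  → R1 = 72  (save R5)
  MOV R5, R3  → R5 = 12  (R5 gets R3's value)
  MOV R3, R1  → R3 = 72  (R3 gets saved value)
Final: R5 = 12

12


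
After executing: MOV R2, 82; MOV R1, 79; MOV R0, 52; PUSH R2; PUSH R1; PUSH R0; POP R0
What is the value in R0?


Stack trace (top is rightmost):
  MOV R2, 82  → R2 = 82
  MOV R1, 79  → R1 = 79
  MOV R0, 52  → R0 = 52
  PUSH R2  → stack: [82]
  PUSH R1  → stack: [82, 79]
  PUSH R0  → stack: [82, 79, 52]
  POP R0  → R0 = 52, stack: [82, 79]
Final: R0 = 52

52


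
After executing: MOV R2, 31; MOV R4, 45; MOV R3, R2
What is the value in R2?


Register state trace:
  MOV R2, 31  → R2 = 31
  MOV R4, 45  → R4 = 45
  MOV R3, R2  → R3 = 31
Final: R2 = 31

31


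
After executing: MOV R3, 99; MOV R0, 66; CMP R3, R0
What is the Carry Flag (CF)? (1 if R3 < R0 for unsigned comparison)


Register state trace:
  MOV R3, 99  → R3 = 99
  MOV R0, 66  → R0 = 66
  CMP R3, R0  → unsigned 99 - 66: no borrow
  99 >= 66, so CF = 0
CF = 0

0


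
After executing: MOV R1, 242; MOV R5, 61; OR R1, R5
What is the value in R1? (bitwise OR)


Register state trace:
  MOV R1, 242  → R1 = 242 (0b11110010)
  MOV R5, 61  → R5 = 61 (0b00111101)
  OR R1, R5   → R1 = 242 OR 61 = 255 (0b11111111)
Final: R1 = 255

255


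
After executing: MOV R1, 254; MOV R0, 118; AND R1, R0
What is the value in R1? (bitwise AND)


Register state trace:
  MOV R1, 254  → R1 = 254 (0b11111110)
  MOV R0, 118  → R0 = 118 (0b01110110)
  AND R1, R0  → R1 = 254 AND 118 = 118 (0b01110110)
Final: R1 = 118

118


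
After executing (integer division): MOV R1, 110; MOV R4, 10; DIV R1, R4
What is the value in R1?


Register state trace:
  MOV R1, 110  → R1 = 110
  MOV R4, 10  → R4 = 10
  DIV R1, R4  → R1 = 110 // 10 = 11
Final: R1 = 11

11


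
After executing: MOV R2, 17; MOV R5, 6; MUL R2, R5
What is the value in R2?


Register state trace:
  MOV R2, 17  → R2 = 17
  MOV R5, 6  → R5 = 6
  MUL R2, R5  → R2 = 17 * 6 = 102
Final: R2 = 102

102


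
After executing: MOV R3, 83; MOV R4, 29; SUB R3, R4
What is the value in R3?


Register state trace:
  MOV R3, 83  → R3 = 83
  MOV R4, 29  → R4 = 29
  SUB R3, R4  → R3 = 83 - 29 = 54
Final: R3 = 54

54


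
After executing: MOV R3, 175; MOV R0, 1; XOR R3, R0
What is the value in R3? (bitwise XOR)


Register state trace:
  MOV R3, 175  → R3 = 175 (0b10101111)
  MOV R0, 1  → R0 = 1 (0b00000001)
  XOR R3, R0  → R3 = 175 XOR 1 = 174 (0b10101110)
Final: R3 = 174

174


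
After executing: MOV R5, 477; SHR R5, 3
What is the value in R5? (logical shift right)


Register state trace:
  MOV R5, 477  → R5 = 477
  SHR R5, 3  → R5 = 477 >> 3 = 477 // 2^3 = 59
Final: R5 = 59

59


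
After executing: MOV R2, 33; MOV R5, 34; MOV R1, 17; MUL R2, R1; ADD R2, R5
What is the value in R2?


Register state trace:
  MOV R2, 33  → R2 = 33
  MOV R5, 34  → R5 = 34
  MOV R1, 17  → R1 = 17
  MUL R2, R1  → R2 = 33 * 17 = 561
  ADD R2, R5  → R2 = 561 + 34 = 595
Final: R2 = 595

595


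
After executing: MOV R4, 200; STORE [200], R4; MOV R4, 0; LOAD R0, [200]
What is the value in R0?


Register and memory trace:
  MOV R4, 200  → R4 = 200
  STORE [200], R4  → mem[200] = 200
  MOV R4, 0  → R4 = 0
  LOAD R0, [200]  → R0 = mem[200] = 200
Final: R0 = 200

200


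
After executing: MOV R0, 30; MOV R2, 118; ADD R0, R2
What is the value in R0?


Register state trace:
  MOV R0, 30  → R0 = 30
  MOV R2, 118  → R2 = 118
  ADD R0, R2  → R0 = 30 + 118 = 148
Final: R0 = 148

148


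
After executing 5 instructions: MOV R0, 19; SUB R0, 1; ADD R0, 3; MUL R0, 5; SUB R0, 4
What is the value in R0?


Register state trace:
  MOV R0, 19  → R0 = 19
  SUB R0, 1  → R0 = 19 - 1 = 18
  ADD R0, 3  → R0 = 18 + 3 = 21
  MUL R0, 5  → R0 = 21 * 5 = 105
  SUB R0, 4  → R0 = 105 - 4 = 101
Final: R0 = 101

101


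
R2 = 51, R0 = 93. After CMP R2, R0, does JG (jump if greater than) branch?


Trace:
  R2 = 51, R0 = 93
  CMP R2, R0  → compares 51 vs 93
  JG checks: is 51 greater than 93?
  51 < 93, so condition is false
Branch taken: No

No


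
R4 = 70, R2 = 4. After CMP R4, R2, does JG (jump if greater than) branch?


Trace:
  R4 = 70, R2 = 4
  CMP R4, R2  → compares 70 vs 4
  JG checks: is 70 greater than 4?
  70 > 4, so condition is true
Branch taken: Yes

Yes


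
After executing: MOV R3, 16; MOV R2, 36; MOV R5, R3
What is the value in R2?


Register state trace:
  MOV R3, 16  → R3 = 16
  MOV R2, 36  → R2 = 36
  MOV R5, R3  → R5 = 16
Final: R2 = 36

36


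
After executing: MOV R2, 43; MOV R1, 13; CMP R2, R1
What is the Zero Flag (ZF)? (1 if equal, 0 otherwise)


Register state trace:
  MOV R2, 43  → R2 = 43
  MOV R1, 13  → R1 = 13
  CMP R2, R1  → computes 43 - 13 = 30
  Result is nonzero, so values are not equal
ZF = 0

0


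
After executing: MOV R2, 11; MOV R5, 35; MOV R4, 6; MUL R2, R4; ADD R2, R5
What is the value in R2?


Register state trace:
  MOV R2, 11  → R2 = 11
  MOV R5, 35  → R5 = 35
  MOV R4, 6  → R4 = 6
  MUL R2, R4  → R2 = 11 * 6 = 66
  ADD R2, R5  → R2 = 66 + 35 = 101
Final: R2 = 101

101


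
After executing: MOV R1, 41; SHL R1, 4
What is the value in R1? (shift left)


Register state trace:
  MOV R1, 41  → R1 = 41
  SHL R1, 4  → R1 = 41 << 4 = 41 * 2^4 = 656
Final: R1 = 656

656


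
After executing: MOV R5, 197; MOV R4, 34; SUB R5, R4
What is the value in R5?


Register state trace:
  MOV R5, 197  → R5 = 197
  MOV R4, 34  → R4 = 34
  SUB R5, R4  → R5 = 197 - 34 = 163
Final: R5 = 163

163


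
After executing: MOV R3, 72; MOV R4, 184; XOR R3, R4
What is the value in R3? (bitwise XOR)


Register state trace:
  MOV R3, 72  → R3 = 72 (0b01001000)
  MOV R4, 184  → R4 = 184 (0b10111000)
  XOR R3, R4  → R3 = 72 XOR 184 = 240 (0b11110000)
Final: R3 = 240

240


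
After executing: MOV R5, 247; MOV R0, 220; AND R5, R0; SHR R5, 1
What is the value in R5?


Register state trace:
  MOV R5, 247  → R5 = 247 (0b11110111)
  MOV R0, 220  → R0 = 220 (0b11011100)
  AND R5, R0  → R5 = 247 AND 220 = 212 (0b11010100)
  SHR R5, 1  → R5 = 212 >> 1 = 106
Final: R5 = 106

106


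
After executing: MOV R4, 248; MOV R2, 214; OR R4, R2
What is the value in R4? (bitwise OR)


Register state trace:
  MOV R4, 248  → R4 = 248 (0b11111000)
  MOV R2, 214  → R2 = 214 (0b11010110)
  OR R4, R2   → R4 = 248 OR 214 = 254 (0b11111110)
Final: R4 = 254

254


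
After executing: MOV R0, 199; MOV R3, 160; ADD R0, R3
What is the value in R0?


Register state trace:
  MOV R0, 199  → R0 = 199
  MOV R3, 160  → R3 = 160
  ADD R0, R3  → R0 = 199 + 160 = 359
Final: R0 = 359

359


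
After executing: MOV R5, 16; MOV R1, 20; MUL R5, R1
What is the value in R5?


Register state trace:
  MOV R5, 16  → R5 = 16
  MOV R1, 20  → R1 = 20
  MUL R5, R1  → R5 = 16 * 20 = 320
Final: R5 = 320

320


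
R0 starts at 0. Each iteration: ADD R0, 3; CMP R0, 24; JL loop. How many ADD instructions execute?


Loop trace (R0 starts at 0, target 24, step 3):
  ADD #1: R0 = 0 + 3 = 3  → 3 < 24, loop
  ADD #2: R0 = 3 + 3 = 6  → 6 < 24, loop
  ADD #3: R0 = 6 + 3 = 9  → 9 < 24, loop
  ADD #4: R0 = 9 + 3 = 12  → 12 < 24, loop
  ADD #5: R0 = 12 + 3 = 15  → 15 < 24, loop
  ADD #6: R0 = 15 + 3 = 18  → 18 < 24, loop
  ADD #7: R0 = 18 + 3 = 21  → 21 < 24, loop
  ADD #8: R0 = 21 + 3 = 24  → 24 >= 24, exit
Total ADD instructions: 8

8


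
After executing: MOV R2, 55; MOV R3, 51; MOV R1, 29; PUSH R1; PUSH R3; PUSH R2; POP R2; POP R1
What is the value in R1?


Stack trace (top is rightmost):
  MOV R2, 55  → R2 = 55
  MOV R3, 51  → R3 = 51
  MOV R1, 29  → R1 = 29
  PUSH R1  → stack: [29]
  PUSH R3  → stack: [29, 51]
  PUSH R2  → stack: [29, 51, 55]
  POP R2  → R2 = 55, stack: [29, 51]
  POP R1  → R1 = 51, stack: [29]
Final: R1 = 51

51


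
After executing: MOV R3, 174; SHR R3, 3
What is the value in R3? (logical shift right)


Register state trace:
  MOV R3, 174  → R3 = 174
  SHR R3, 3  → R3 = 174 >> 3 = 174 // 2^3 = 21
Final: R3 = 21

21


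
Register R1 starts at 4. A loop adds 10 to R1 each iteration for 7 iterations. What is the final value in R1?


Starting value: R1 = 4
  Iter 1: R1 = 4 + 10 = 14
  Iter 2: R1 = 14 + 10 = 24
  Iter 3: R1 = 24 + 10 = 34
  Iter 4: R1 = 34 + 10 = 44
  Iter 5: R1 = 44 + 10 = 54
  Iter 6: R1 = 54 + 10 = 64
  Iter 7: R1 = 64 + 10 = 74
Final: R1 = 74

74


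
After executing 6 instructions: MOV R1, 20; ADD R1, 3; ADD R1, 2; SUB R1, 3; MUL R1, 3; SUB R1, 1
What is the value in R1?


Register state trace:
  MOV R1, 20  → R1 = 20
  ADD R1, 3  → R1 = 20 + 3 = 23
  ADD R1, 2  → R1 = 23 + 2 = 25
  SUB R1, 3  → R1 = 25 - 3 = 22
  MUL R1, 3  → R1 = 22 * 3 = 66
  SUB R1, 1  → R1 = 66 - 1 = 65
Final: R1 = 65

65


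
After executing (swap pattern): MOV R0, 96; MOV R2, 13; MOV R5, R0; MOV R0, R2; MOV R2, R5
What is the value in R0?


Register state trace (swap pattern):
  MOV R0, 96  → R0 = 96
  MOV R2, 13  → R2 = 13
  MOV R5, R0  → R5 = 96  (save R0)
  MOV R0, R2  → R0 = 13  (R0 gets R2's value)
  MOV R2, R5  → R2 = 96  (R2 gets saved value)
Final: R0 = 13

13


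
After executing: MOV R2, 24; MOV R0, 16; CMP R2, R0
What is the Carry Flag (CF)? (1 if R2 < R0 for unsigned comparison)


Register state trace:
  MOV R2, 24  → R2 = 24
  MOV R0, 16  → R0 = 16
  CMP R2, R0  → unsigned 24 - 16: no borrow
  24 >= 16, so CF = 0
CF = 0

0


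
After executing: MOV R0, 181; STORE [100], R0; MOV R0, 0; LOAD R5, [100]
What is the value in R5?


Register and memory trace:
  MOV R0, 181  → R0 = 181
  STORE [100], R0  → mem[100] = 181
  MOV R0, 0  → R0 = 0
  LOAD R5, [100]  → R5 = mem[100] = 181
Final: R5 = 181

181


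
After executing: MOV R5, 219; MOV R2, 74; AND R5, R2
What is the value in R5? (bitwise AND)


Register state trace:
  MOV R5, 219  → R5 = 219 (0b11011011)
  MOV R2, 74  → R2 = 74 (0b01001010)
  AND R5, R2  → R5 = 219 AND 74 = 74 (0b01001010)
Final: R5 = 74

74


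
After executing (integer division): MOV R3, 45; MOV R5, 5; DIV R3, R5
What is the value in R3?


Register state trace:
  MOV R3, 45  → R3 = 45
  MOV R5, 5  → R5 = 5
  DIV R3, R5  → R3 = 45 // 5 = 9
Final: R3 = 9

9


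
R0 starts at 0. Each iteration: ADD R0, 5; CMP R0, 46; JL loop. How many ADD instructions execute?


Loop trace (R0 starts at 0, target 46, step 5):
  ADD #1: R0 = 0 + 5 = 5  → 5 < 46, loop
  ADD #2: R0 = 5 + 5 = 10  → 10 < 46, loop
  ADD #3: R0 = 10 + 5 = 15  → 15 < 46, loop
  ADD #4: R0 = 15 + 5 = 20  → 20 < 46, loop
  ADD #5: R0 = 20 + 5 = 25  → 25 < 46, loop
  ADD #6: R0 = 25 + 5 = 30  → 30 < 46, loop
  ADD #7: R0 = 30 + 5 = 35  → 35 < 46, loop
  ADD #8: R0 = 35 + 5 = 40  → 40 < 46, loop
  ADD #9: R0 = 40 + 5 = 45  → 45 < 46, loop
  ADD #10: R0 = 45 + 5 = 50  → 50 >= 46, exit
Total ADD instructions: 10

10


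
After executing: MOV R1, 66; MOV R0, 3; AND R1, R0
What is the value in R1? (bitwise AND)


Register state trace:
  MOV R1, 66  → R1 = 66 (0b01000010)
  MOV R0, 3  → R0 = 3 (0b00000011)
  AND R1, R0  → R1 = 66 AND 3 = 2 (0b00000010)
Final: R1 = 2

2


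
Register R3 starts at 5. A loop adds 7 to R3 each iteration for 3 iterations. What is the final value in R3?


Starting value: R3 = 5
  Iter 1: R3 = 5 + 7 = 12
  Iter 2: R3 = 12 + 7 = 19
  Iter 3: R3 = 19 + 7 = 26
Final: R3 = 26

26


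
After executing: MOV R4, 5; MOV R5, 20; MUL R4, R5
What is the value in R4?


Register state trace:
  MOV R4, 5  → R4 = 5
  MOV R5, 20  → R5 = 20
  MUL R4, R5  → R4 = 5 * 20 = 100
Final: R4 = 100

100


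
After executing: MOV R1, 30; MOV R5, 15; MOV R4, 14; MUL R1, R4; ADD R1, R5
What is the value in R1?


Register state trace:
  MOV R1, 30  → R1 = 30
  MOV R5, 15  → R5 = 15
  MOV R4, 14  → R4 = 14
  MUL R1, R4  → R1 = 30 * 14 = 420
  ADD R1, R5  → R1 = 420 + 15 = 435
Final: R1 = 435

435


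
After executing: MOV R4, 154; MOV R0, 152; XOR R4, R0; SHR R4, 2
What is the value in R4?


Register state trace:
  MOV R4, 154  → R4 = 154 (0b10011010)
  MOV R0, 152  → R0 = 152 (0b10011000)
  XOR R4, R0  → R4 = 154 XOR 152 = 2 (0b00000010)
  SHR R4, 2  → R4 = 2 >> 2 = 0
Final: R4 = 0

0


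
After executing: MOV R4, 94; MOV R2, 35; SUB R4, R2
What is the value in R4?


Register state trace:
  MOV R4, 94  → R4 = 94
  MOV R2, 35  → R2 = 35
  SUB R4, R2  → R4 = 94 - 35 = 59
Final: R4 = 59

59


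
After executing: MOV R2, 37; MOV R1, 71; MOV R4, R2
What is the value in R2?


Register state trace:
  MOV R2, 37  → R2 = 37
  MOV R1, 71  → R1 = 71
  MOV R4, R2  → R4 = 37
Final: R2 = 37

37


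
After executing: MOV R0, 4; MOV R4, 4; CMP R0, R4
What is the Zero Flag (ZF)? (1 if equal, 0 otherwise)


Register state trace:
  MOV R0, 4  → R0 = 4
  MOV R4, 4  → R4 = 4
  CMP R0, R4  → computes 4 - 4 = 0
  Result is zero, so values are equal
ZF = 1

1


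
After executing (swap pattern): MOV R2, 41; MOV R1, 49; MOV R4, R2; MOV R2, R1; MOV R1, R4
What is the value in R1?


Register state trace (swap pattern):
  MOV R2, 41  → R2 = 41
  MOV R1, 49  → R1 = 49
  MOV R4, R2  → R4 = 41  (save R2)
  MOV R2, R1  → R2 = 49  (R2 gets R1's value)
  MOV R1, R4  → R1 = 41  (R1 gets saved value)
Final: R1 = 41

41


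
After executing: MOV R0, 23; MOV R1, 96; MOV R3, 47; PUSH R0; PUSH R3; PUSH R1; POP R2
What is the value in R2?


Stack trace (top is rightmost):
  MOV R0, 23  → R0 = 23
  MOV R1, 96  → R1 = 96
  MOV R3, 47  → R3 = 47
  PUSH R0  → stack: [23]
  PUSH R3  → stack: [23, 47]
  PUSH R1  → stack: [23, 47, 96]
  POP R2  → R2 = 96, stack: [23, 47]
Final: R2 = 96

96


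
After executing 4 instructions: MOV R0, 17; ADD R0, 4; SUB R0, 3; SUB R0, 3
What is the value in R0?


Register state trace:
  MOV R0, 17  → R0 = 17
  ADD R0, 4  → R0 = 17 + 4 = 21
  SUB R0, 3  → R0 = 21 - 3 = 18
  SUB R0, 3  → R0 = 18 - 3 = 15
Final: R0 = 15

15


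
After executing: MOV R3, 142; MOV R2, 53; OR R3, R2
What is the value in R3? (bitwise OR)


Register state trace:
  MOV R3, 142  → R3 = 142 (0b10001110)
  MOV R2, 53  → R2 = 53 (0b00110101)
  OR R3, R2   → R3 = 142 OR 53 = 191 (0b10111111)
Final: R3 = 191

191


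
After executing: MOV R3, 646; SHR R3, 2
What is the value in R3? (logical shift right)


Register state trace:
  MOV R3, 646  → R3 = 646
  SHR R3, 2  → R3 = 646 >> 2 = 646 // 2^2 = 161
Final: R3 = 161

161


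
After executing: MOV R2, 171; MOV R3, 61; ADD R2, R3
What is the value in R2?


Register state trace:
  MOV R2, 171  → R2 = 171
  MOV R3, 61  → R3 = 61
  ADD R2, R3  → R2 = 171 + 61 = 232
Final: R2 = 232

232


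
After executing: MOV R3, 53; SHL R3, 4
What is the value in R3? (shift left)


Register state trace:
  MOV R3, 53  → R3 = 53
  SHL R3, 4  → R3 = 53 << 4 = 53 * 2^4 = 848
Final: R3 = 848

848


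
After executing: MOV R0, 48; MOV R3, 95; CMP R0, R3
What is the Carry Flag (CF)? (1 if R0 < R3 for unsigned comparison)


Register state trace:
  MOV R0, 48  → R0 = 48
  MOV R3, 95  → R3 = 95
  CMP R0, R3  → unsigned 48 - 95: borrow occurs
  48 < 95, so CF = 1
CF = 1

1


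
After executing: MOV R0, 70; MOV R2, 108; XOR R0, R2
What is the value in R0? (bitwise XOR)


Register state trace:
  MOV R0, 70  → R0 = 70 (0b01000110)
  MOV R2, 108  → R2 = 108 (0b01101100)
  XOR R0, R2  → R0 = 70 XOR 108 = 42 (0b00101010)
Final: R0 = 42

42


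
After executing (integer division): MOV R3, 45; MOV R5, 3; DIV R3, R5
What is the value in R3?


Register state trace:
  MOV R3, 45  → R3 = 45
  MOV R5, 3  → R5 = 3
  DIV R3, R5  → R3 = 45 // 3 = 15
Final: R3 = 15

15


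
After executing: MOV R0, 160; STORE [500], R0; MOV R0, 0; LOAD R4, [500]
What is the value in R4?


Register and memory trace:
  MOV R0, 160  → R0 = 160
  STORE [500], R0  → mem[500] = 160
  MOV R0, 0  → R0 = 0
  LOAD R4, [500]  → R4 = mem[500] = 160
Final: R4 = 160

160


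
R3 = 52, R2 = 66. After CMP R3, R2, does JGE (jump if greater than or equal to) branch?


Trace:
  R3 = 52, R2 = 66
  CMP R3, R2  → compares 52 vs 66
  JGE checks: is 52 greater than or equal to 66?
  52 < 66, so condition is false
Branch taken: No

No


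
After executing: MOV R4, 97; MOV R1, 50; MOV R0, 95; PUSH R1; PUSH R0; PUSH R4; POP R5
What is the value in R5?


Stack trace (top is rightmost):
  MOV R4, 97  → R4 = 97
  MOV R1, 50  → R1 = 50
  MOV R0, 95  → R0 = 95
  PUSH R1  → stack: [50]
  PUSH R0  → stack: [50, 95]
  PUSH R4  → stack: [50, 95, 97]
  POP R5  → R5 = 97, stack: [50, 95]
Final: R5 = 97

97


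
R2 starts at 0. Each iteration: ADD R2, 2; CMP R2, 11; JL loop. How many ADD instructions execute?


Loop trace (R2 starts at 0, target 11, step 2):
  ADD #1: R2 = 0 + 2 = 2  → 2 < 11, loop
  ADD #2: R2 = 2 + 2 = 4  → 4 < 11, loop
  ADD #3: R2 = 4 + 2 = 6  → 6 < 11, loop
  ADD #4: R2 = 6 + 2 = 8  → 8 < 11, loop
  ADD #5: R2 = 8 + 2 = 10  → 10 < 11, loop
  ADD #6: R2 = 10 + 2 = 12  → 12 >= 11, exit
Total ADD instructions: 6

6


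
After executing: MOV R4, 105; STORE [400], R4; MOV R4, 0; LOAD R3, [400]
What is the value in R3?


Register and memory trace:
  MOV R4, 105  → R4 = 105
  STORE [400], R4  → mem[400] = 105
  MOV R4, 0  → R4 = 0
  LOAD R3, [400]  → R3 = mem[400] = 105
Final: R3 = 105

105


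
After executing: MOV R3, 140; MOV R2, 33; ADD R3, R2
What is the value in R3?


Register state trace:
  MOV R3, 140  → R3 = 140
  MOV R2, 33  → R2 = 33
  ADD R3, R2  → R3 = 140 + 33 = 173
Final: R3 = 173

173


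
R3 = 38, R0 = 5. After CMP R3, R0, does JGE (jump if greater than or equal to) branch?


Trace:
  R3 = 38, R0 = 5
  CMP R3, R0  → compares 38 vs 5
  JGE checks: is 38 greater than or equal to 5?
  38 > 5, so condition is true
Branch taken: Yes

Yes


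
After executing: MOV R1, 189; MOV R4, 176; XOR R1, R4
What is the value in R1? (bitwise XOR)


Register state trace:
  MOV R1, 189  → R1 = 189 (0b10111101)
  MOV R4, 176  → R4 = 176 (0b10110000)
  XOR R1, R4  → R1 = 189 XOR 176 = 13 (0b00001101)
Final: R1 = 13

13


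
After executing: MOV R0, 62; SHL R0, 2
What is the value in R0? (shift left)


Register state trace:
  MOV R0, 62  → R0 = 62
  SHL R0, 2  → R0 = 62 << 2 = 62 * 2^2 = 248
Final: R0 = 248

248


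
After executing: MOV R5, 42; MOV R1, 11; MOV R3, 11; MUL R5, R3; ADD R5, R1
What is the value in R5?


Register state trace:
  MOV R5, 42  → R5 = 42
  MOV R1, 11  → R1 = 11
  MOV R3, 11  → R3 = 11
  MUL R5, R3  → R5 = 42 * 11 = 462
  ADD R5, R1  → R5 = 462 + 11 = 473
Final: R5 = 473

473


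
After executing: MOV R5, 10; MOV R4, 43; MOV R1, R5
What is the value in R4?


Register state trace:
  MOV R5, 10  → R5 = 10
  MOV R4, 43  → R4 = 43
  MOV R1, R5  → R1 = 10
Final: R4 = 43

43


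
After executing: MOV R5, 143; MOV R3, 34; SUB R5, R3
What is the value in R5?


Register state trace:
  MOV R5, 143  → R5 = 143
  MOV R3, 34  → R3 = 34
  SUB R5, R3  → R5 = 143 - 34 = 109
Final: R5 = 109

109


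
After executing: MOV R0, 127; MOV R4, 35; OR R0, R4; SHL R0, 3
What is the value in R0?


Register state trace:
  MOV R0, 127  → R0 = 127 (0b01111111)
  MOV R4, 35  → R4 = 35 (0b00100011)
  OR R0, R4  → R0 = 127 OR 35 = 127 (0b01111111)
  SHL R0, 3  → R0 = 127 << 3 = 1016
Final: R0 = 1016

1016


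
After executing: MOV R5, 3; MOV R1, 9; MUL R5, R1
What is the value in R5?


Register state trace:
  MOV R5, 3  → R5 = 3
  MOV R1, 9  → R1 = 9
  MUL R5, R1  → R5 = 3 * 9 = 27
Final: R5 = 27

27


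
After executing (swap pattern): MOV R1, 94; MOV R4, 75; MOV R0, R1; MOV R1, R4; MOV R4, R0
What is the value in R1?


Register state trace (swap pattern):
  MOV R1, 94  → R1 = 94
  MOV R4, 75  → R4 = 75
  MOV R0, R1  → R0 = 94  (save R1)
  MOV R1, R4  → R1 = 75  (R1 gets R4's value)
  MOV R4, R0  → R4 = 94  (R4 gets saved value)
Final: R1 = 75

75


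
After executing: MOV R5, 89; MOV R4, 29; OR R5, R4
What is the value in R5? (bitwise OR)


Register state trace:
  MOV R5, 89  → R5 = 89 (0b01011001)
  MOV R4, 29  → R4 = 29 (0b00011101)
  OR R5, R4   → R5 = 89 OR 29 = 93 (0b01011101)
Final: R5 = 93

93


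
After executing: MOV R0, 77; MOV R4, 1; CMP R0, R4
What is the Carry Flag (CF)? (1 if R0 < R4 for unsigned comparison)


Register state trace:
  MOV R0, 77  → R0 = 77
  MOV R4, 1  → R4 = 1
  CMP R0, R4  → unsigned 77 - 1: no borrow
  77 >= 1, so CF = 0
CF = 0

0


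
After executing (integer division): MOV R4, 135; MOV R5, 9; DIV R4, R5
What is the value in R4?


Register state trace:
  MOV R4, 135  → R4 = 135
  MOV R5, 9  → R5 = 9
  DIV R4, R5  → R4 = 135 // 9 = 15
Final: R4 = 15

15


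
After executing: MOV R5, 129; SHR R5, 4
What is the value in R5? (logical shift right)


Register state trace:
  MOV R5, 129  → R5 = 129
  SHR R5, 4  → R5 = 129 >> 4 = 129 // 2^4 = 8
Final: R5 = 8

8


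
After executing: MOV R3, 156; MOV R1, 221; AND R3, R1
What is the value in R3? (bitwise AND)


Register state trace:
  MOV R3, 156  → R3 = 156 (0b10011100)
  MOV R1, 221  → R1 = 221 (0b11011101)
  AND R3, R1  → R3 = 156 AND 221 = 156 (0b10011100)
Final: R3 = 156

156


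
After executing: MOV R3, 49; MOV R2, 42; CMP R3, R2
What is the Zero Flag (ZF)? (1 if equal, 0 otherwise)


Register state trace:
  MOV R3, 49  → R3 = 49
  MOV R2, 42  → R2 = 42
  CMP R3, R2  → computes 49 - 42 = 7
  Result is nonzero, so values are not equal
ZF = 0

0


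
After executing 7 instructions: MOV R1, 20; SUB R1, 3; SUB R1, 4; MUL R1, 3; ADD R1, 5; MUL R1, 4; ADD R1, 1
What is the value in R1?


Register state trace:
  MOV R1, 20  → R1 = 20
  SUB R1, 3  → R1 = 20 - 3 = 17
  SUB R1, 4  → R1 = 17 - 4 = 13
  MUL R1, 3  → R1 = 13 * 3 = 39
  ADD R1, 5  → R1 = 39 + 5 = 44
  MUL R1, 4  → R1 = 44 * 4 = 176
  ADD R1, 1  → R1 = 176 + 1 = 177
Final: R1 = 177

177


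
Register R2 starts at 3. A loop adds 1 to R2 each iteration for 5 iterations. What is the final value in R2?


Starting value: R2 = 3
  Iter 1: R2 = 3 + 1 = 4
  Iter 2: R2 = 4 + 1 = 5
  Iter 3: R2 = 5 + 1 = 6
  Iter 4: R2 = 6 + 1 = 7
  Iter 5: R2 = 7 + 1 = 8
Final: R2 = 8

8


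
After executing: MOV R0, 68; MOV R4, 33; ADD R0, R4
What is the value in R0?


Register state trace:
  MOV R0, 68  → R0 = 68
  MOV R4, 33  → R4 = 33
  ADD R0, R4  → R0 = 68 + 33 = 101
Final: R0 = 101

101


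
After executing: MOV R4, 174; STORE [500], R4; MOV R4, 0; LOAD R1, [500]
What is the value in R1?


Register and memory trace:
  MOV R4, 174  → R4 = 174
  STORE [500], R4  → mem[500] = 174
  MOV R4, 0  → R4 = 0
  LOAD R1, [500]  → R1 = mem[500] = 174
Final: R1 = 174

174


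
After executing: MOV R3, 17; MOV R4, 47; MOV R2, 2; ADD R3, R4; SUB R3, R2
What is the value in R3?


Register state trace:
  MOV R3, 17  → R3 = 17
  MOV R4, 47  → R4 = 47
  MOV R2, 2  → R2 = 2
  ADD R3, R4  → R3 = 17 + 47 = 64
  SUB R3, R2  → R3 = 64 - 2 = 62
Final: R3 = 62

62


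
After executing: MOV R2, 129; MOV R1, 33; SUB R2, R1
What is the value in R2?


Register state trace:
  MOV R2, 129  → R2 = 129
  MOV R1, 33  → R1 = 33
  SUB R2, R1  → R2 = 129 - 33 = 96
Final: R2 = 96

96


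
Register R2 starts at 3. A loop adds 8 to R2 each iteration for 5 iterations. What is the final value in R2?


Starting value: R2 = 3
  Iter 1: R2 = 3 + 8 = 11
  Iter 2: R2 = 11 + 8 = 19
  Iter 3: R2 = 19 + 8 = 27
  Iter 4: R2 = 27 + 8 = 35
  Iter 5: R2 = 35 + 8 = 43
Final: R2 = 43

43


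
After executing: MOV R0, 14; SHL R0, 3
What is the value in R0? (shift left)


Register state trace:
  MOV R0, 14  → R0 = 14
  SHL R0, 3  → R0 = 14 << 3 = 14 * 2^3 = 112
Final: R0 = 112

112


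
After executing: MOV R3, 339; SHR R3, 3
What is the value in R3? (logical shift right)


Register state trace:
  MOV R3, 339  → R3 = 339
  SHR R3, 3  → R3 = 339 >> 3 = 339 // 2^3 = 42
Final: R3 = 42

42


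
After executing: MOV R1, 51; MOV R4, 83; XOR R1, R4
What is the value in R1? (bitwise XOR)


Register state trace:
  MOV R1, 51  → R1 = 51 (0b00110011)
  MOV R4, 83  → R4 = 83 (0b01010011)
  XOR R1, R4  → R1 = 51 XOR 83 = 96 (0b01100000)
Final: R1 = 96

96


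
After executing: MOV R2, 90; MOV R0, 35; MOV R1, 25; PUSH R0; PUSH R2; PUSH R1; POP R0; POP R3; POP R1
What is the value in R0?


Stack trace (top is rightmost):
  MOV R2, 90  → R2 = 90
  MOV R0, 35  → R0 = 35
  MOV R1, 25  → R1 = 25
  PUSH R0  → stack: [35]
  PUSH R2  → stack: [35, 90]
  PUSH R1  → stack: [35, 90, 25]
  POP R0  → R0 = 25, stack: [35, 90]
  POP R3  → R3 = 90, stack: [35]
  POP R1  → R1 = 35, stack: []
Final: R0 = 25

25


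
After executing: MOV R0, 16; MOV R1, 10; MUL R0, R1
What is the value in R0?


Register state trace:
  MOV R0, 16  → R0 = 16
  MOV R1, 10  → R1 = 10
  MUL R0, R1  → R0 = 16 * 10 = 160
Final: R0 = 160

160


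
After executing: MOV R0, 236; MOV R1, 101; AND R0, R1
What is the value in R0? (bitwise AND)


Register state trace:
  MOV R0, 236  → R0 = 236 (0b11101100)
  MOV R1, 101  → R1 = 101 (0b01100101)
  AND R0, R1  → R0 = 236 AND 101 = 100 (0b01100100)
Final: R0 = 100

100


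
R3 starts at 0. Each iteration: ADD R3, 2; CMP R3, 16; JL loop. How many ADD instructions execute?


Loop trace (R3 starts at 0, target 16, step 2):
  ADD #1: R3 = 0 + 2 = 2  → 2 < 16, loop
  ADD #2: R3 = 2 + 2 = 4  → 4 < 16, loop
  ADD #3: R3 = 4 + 2 = 6  → 6 < 16, loop
  ADD #4: R3 = 6 + 2 = 8  → 8 < 16, loop
  ADD #5: R3 = 8 + 2 = 10  → 10 < 16, loop
  ADD #6: R3 = 10 + 2 = 12  → 12 < 16, loop
  ADD #7: R3 = 12 + 2 = 14  → 14 < 16, loop
  ADD #8: R3 = 14 + 2 = 16  → 16 >= 16, exit
Total ADD instructions: 8

8


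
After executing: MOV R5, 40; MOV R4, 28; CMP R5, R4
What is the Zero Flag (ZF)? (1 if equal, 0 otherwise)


Register state trace:
  MOV R5, 40  → R5 = 40
  MOV R4, 28  → R4 = 28
  CMP R5, R4  → computes 40 - 28 = 12
  Result is nonzero, so values are not equal
ZF = 0

0


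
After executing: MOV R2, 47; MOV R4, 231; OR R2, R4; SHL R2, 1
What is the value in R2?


Register state trace:
  MOV R2, 47  → R2 = 47 (0b00101111)
  MOV R4, 231  → R4 = 231 (0b11100111)
  OR R2, R4  → R2 = 47 OR 231 = 239 (0b11101111)
  SHL R2, 1  → R2 = 239 << 1 = 478
Final: R2 = 478

478


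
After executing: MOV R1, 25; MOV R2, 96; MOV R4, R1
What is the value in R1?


Register state trace:
  MOV R1, 25  → R1 = 25
  MOV R2, 96  → R2 = 96
  MOV R4, R1  → R4 = 25
Final: R1 = 25

25


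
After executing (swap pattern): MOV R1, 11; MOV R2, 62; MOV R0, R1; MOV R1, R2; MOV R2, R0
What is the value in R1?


Register state trace (swap pattern):
  MOV R1, 11  → R1 = 11
  MOV R2, 62  → R2 = 62
  MOV R0, R1  → R0 = 11  (save R1)
  MOV R1, R2  → R1 = 62  (R1 gets R2's value)
  MOV R2, R0  → R2 = 11  (R2 gets saved value)
Final: R1 = 62

62


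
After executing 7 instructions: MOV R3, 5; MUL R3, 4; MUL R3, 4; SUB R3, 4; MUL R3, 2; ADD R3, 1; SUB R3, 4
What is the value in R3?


Register state trace:
  MOV R3, 5  → R3 = 5
  MUL R3, 4  → R3 = 5 * 4 = 20
  MUL R3, 4  → R3 = 20 * 4 = 80
  SUB R3, 4  → R3 = 80 - 4 = 76
  MUL R3, 2  → R3 = 76 * 2 = 152
  ADD R3, 1  → R3 = 152 + 1 = 153
  SUB R3, 4  → R3 = 153 - 4 = 149
Final: R3 = 149

149


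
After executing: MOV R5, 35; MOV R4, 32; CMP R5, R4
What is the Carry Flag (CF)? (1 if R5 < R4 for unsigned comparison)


Register state trace:
  MOV R5, 35  → R5 = 35
  MOV R4, 32  → R4 = 32
  CMP R5, R4  → unsigned 35 - 32: no borrow
  35 >= 32, so CF = 0
CF = 0

0


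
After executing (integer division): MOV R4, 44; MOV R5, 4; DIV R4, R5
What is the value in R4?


Register state trace:
  MOV R4, 44  → R4 = 44
  MOV R5, 4  → R5 = 4
  DIV R4, R5  → R4 = 44 // 4 = 11
Final: R4 = 11

11


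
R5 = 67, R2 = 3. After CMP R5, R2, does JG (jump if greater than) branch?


Trace:
  R5 = 67, R2 = 3
  CMP R5, R2  → compares 67 vs 3
  JG checks: is 67 greater than 3?
  67 > 3, so condition is true
Branch taken: Yes

Yes


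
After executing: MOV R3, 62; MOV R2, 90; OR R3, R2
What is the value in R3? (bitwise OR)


Register state trace:
  MOV R3, 62  → R3 = 62 (0b00111110)
  MOV R2, 90  → R2 = 90 (0b01011010)
  OR R3, R2   → R3 = 62 OR 90 = 126 (0b01111110)
Final: R3 = 126

126


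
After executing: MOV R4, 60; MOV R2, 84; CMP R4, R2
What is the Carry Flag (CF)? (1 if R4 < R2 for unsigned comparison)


Register state trace:
  MOV R4, 60  → R4 = 60
  MOV R2, 84  → R2 = 84
  CMP R4, R2  → unsigned 60 - 84: borrow occurs
  60 < 84, so CF = 1
CF = 1

1


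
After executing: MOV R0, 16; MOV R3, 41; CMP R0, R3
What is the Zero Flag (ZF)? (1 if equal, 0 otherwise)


Register state trace:
  MOV R0, 16  → R0 = 16
  MOV R3, 41  → R3 = 41
  CMP R0, R3  → computes 16 - 41 = -25
  Result is nonzero, so values are not equal
ZF = 0

0


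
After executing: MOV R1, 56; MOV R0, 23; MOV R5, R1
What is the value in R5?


Register state trace:
  MOV R1, 56  → R1 = 56
  MOV R0, 23  → R0 = 23
  MOV R5, R1  → R5 = 56
Final: R5 = 56

56


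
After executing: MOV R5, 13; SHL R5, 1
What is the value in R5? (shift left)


Register state trace:
  MOV R5, 13  → R5 = 13
  SHL R5, 1  → R5 = 13 << 1 = 13 * 2^1 = 26
Final: R5 = 26

26


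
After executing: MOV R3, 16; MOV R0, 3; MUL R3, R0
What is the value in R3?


Register state trace:
  MOV R3, 16  → R3 = 16
  MOV R0, 3  → R0 = 3
  MUL R3, R0  → R3 = 16 * 3 = 48
Final: R3 = 48

48


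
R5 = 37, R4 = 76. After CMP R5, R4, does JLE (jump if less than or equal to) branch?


Trace:
  R5 = 37, R4 = 76
  CMP R5, R4  → compares 37 vs 76
  JLE checks: is 37 less than or equal to 76?
  37 < 76, so condition is true
Branch taken: Yes

Yes


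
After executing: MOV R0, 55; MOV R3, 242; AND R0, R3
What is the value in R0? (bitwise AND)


Register state trace:
  MOV R0, 55  → R0 = 55 (0b00110111)
  MOV R3, 242  → R3 = 242 (0b11110010)
  AND R0, R3  → R0 = 55 AND 242 = 50 (0b00110010)
Final: R0 = 50

50


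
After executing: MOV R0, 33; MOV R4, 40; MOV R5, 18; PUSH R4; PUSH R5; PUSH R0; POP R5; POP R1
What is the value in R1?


Stack trace (top is rightmost):
  MOV R0, 33  → R0 = 33
  MOV R4, 40  → R4 = 40
  MOV R5, 18  → R5 = 18
  PUSH R4  → stack: [40]
  PUSH R5  → stack: [40, 18]
  PUSH R0  → stack: [40, 18, 33]
  POP R5  → R5 = 33, stack: [40, 18]
  POP R1  → R1 = 18, stack: [40]
Final: R1 = 18

18


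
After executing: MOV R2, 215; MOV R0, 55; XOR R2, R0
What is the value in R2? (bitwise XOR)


Register state trace:
  MOV R2, 215  → R2 = 215 (0b11010111)
  MOV R0, 55  → R0 = 55 (0b00110111)
  XOR R2, R0  → R2 = 215 XOR 55 = 224 (0b11100000)
Final: R2 = 224

224


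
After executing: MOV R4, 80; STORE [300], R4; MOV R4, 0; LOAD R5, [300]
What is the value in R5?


Register and memory trace:
  MOV R4, 80  → R4 = 80
  STORE [300], R4  → mem[300] = 80
  MOV R4, 0  → R4 = 0
  LOAD R5, [300]  → R5 = mem[300] = 80
Final: R5 = 80

80
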